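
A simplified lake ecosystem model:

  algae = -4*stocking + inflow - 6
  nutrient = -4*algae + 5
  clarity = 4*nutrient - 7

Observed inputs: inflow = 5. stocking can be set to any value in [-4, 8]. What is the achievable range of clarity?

-227 to 541

Substituting into the algae equation gives algae = -4*stocking - 1.
This gives nutrient = 16*stocking + 9.
So clarity = 64*stocking + 29.
Linear in stocking, so extremes are at the endpoints: stocking = -4 gives clarity = -227; stocking = 8 gives clarity = 541.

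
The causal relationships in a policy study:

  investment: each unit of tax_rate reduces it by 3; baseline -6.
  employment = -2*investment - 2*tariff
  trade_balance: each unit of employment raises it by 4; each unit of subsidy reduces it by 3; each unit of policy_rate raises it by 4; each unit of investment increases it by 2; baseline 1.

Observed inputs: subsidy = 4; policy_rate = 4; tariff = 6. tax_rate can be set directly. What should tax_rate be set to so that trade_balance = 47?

tax_rate = 3

Substituting into the employment equation gives employment = 6*tax_rate.
Substituting into the trade_balance equation gives trade_balance = 18*tax_rate - 7.
Solve 18*tax_rate - 7 = 47: tax_rate = (47 + 7) / 18 = 3.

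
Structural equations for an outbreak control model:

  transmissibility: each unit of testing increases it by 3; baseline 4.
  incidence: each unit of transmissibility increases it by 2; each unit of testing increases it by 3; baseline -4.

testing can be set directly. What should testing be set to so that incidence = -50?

testing = -6

Substituting into the incidence equation gives incidence = 9*testing + 4.
Solve 9*testing + 4 = -50: testing = (-50 - 4) / 9 = -6.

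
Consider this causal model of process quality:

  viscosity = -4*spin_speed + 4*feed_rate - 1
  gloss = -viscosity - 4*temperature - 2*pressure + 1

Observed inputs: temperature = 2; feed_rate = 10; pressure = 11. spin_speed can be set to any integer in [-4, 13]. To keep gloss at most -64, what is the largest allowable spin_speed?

Substituting into the viscosity equation gives viscosity = -4*spin_speed + 39.
gloss becomes 4*spin_speed - 68.
Require 4*spin_speed - 68 ≤ -64, so spin_speed ≤ 1.
The largest integer in [-4, 13] satisfying this is 1.

spin_speed = 1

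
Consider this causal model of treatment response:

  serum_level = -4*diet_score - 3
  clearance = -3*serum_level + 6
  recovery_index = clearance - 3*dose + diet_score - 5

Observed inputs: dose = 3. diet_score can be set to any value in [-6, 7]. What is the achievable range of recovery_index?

-77 to 92

Substituting into the clearance equation gives clearance = 12*diet_score + 15.
Substituting into the recovery_index equation gives recovery_index = 13*diet_score + 1.
Linear in diet_score, so extremes are at the endpoints: diet_score = -6 gives recovery_index = -77; diet_score = 7 gives recovery_index = 92.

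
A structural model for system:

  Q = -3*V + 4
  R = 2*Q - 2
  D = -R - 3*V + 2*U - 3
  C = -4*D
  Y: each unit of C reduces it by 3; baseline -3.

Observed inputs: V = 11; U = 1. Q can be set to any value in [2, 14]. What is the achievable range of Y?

-723 to -435

Intervening on Q fixes its value directly, overriding its dependence on V.
Substituting into the D equation gives D = -2*Q - 32.
Substituting into the C equation gives C = 8*Q + 128.
This gives Y = -24*Q - 387.
Linear in Q, so extremes are at the endpoints: Q = 2 gives Y = -435; Q = 14 gives Y = -723.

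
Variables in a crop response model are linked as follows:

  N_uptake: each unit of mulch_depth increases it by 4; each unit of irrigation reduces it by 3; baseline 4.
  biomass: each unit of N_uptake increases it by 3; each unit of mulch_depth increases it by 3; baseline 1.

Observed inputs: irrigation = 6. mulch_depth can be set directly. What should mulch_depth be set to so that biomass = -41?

Substituting into the N_uptake equation gives N_uptake = 4*mulch_depth - 14.
This gives biomass = 15*mulch_depth - 41.
Solve 15*mulch_depth - 41 = -41: mulch_depth = (-41 + 41) / 15 = 0.

mulch_depth = 0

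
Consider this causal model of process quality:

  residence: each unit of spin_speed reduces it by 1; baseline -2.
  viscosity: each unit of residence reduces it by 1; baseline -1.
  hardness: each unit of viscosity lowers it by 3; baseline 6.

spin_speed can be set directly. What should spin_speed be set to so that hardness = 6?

spin_speed = -1

Substituting into the viscosity equation gives viscosity = spin_speed + 1.
Substituting into the hardness equation gives hardness = -3*spin_speed + 3.
Solve -3*spin_speed + 3 = 6: spin_speed = (6 - 3) / -3 = -1.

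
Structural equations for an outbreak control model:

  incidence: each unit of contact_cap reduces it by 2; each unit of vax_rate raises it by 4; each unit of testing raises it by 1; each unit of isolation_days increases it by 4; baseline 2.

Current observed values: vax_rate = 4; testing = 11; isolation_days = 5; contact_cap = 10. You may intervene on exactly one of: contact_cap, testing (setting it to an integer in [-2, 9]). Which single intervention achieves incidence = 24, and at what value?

set testing = 6

Intervening on contact_cap: incidence = -2*contact_cap + 49. Reaching 24 requires contact_cap = 25/2, not an integer.
Intervening on testing: with other inputs at their observed values, incidence = testing + 18. Solving for 24 gives testing = 6, within [-2, 9].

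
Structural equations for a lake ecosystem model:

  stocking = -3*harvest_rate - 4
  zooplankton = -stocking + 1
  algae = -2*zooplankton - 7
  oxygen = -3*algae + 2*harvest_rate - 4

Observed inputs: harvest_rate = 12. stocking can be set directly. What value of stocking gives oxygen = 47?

Intervening on stocking fixes its value directly, overriding its dependence on harvest_rate.
Substituting into the algae equation gives algae = 2*stocking - 9.
This gives oxygen = -6*stocking + 47.
Solve -6*stocking + 47 = 47: stocking = (47 - 47) / -6 = 0.

stocking = 0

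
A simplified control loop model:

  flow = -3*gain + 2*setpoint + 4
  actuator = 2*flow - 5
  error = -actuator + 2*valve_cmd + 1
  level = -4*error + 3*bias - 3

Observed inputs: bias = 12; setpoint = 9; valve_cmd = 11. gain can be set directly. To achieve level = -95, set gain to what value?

gain = 8

Substituting into the flow equation gives flow = -3*gain + 22.
So actuator = -6*gain + 39.
Substituting into the error equation gives error = 6*gain - 16.
Substituting into the level equation gives level = -24*gain + 97.
Solve -24*gain + 97 = -95: gain = (-95 - 97) / -24 = 8.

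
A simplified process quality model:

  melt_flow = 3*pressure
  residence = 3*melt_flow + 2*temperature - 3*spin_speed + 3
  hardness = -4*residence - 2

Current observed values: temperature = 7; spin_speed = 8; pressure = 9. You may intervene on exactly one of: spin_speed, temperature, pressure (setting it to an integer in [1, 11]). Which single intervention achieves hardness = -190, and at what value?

Intervening on spin_speed: hardness = 12*spin_speed - 394. Reaching -190 requires spin_speed = 17, outside [1, 11].
Intervening on temperature: hardness = -8*temperature - 242. Reaching -190 requires temperature = -13/2, not an integer.
Intervening on pressure: with other inputs at their observed values, hardness = -36*pressure + 26. Solving for -190 gives pressure = 6, within [1, 11].

set pressure = 6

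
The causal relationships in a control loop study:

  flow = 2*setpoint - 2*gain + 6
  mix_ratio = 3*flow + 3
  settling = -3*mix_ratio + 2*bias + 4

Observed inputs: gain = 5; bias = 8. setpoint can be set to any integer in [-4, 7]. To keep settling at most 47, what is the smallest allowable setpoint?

setpoint = 0

Substituting into the flow equation gives flow = 2*setpoint - 4.
This gives mix_ratio = 6*setpoint - 9.
This gives settling = -18*setpoint + 47.
Require -18*setpoint + 47 ≤ 47, so setpoint ≥ 0.
The smallest integer in [-4, 7] satisfying this is 0.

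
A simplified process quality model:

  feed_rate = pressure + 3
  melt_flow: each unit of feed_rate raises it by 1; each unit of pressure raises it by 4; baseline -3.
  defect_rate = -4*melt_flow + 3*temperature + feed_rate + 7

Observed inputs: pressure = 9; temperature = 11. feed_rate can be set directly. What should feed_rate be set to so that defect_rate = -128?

Intervening on feed_rate fixes its value directly, overriding its dependence on pressure.
Substituting into the melt_flow equation gives melt_flow = feed_rate + 33.
Substituting into the defect_rate equation gives defect_rate = -3*feed_rate - 92.
Solve -3*feed_rate - 92 = -128: feed_rate = (-128 + 92) / -3 = 12.

feed_rate = 12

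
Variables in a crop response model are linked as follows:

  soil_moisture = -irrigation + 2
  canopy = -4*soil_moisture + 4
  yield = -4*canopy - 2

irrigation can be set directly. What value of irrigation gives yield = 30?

Substituting into the canopy equation gives canopy = 4*irrigation - 4.
So yield = -16*irrigation + 14.
Solve -16*irrigation + 14 = 30: irrigation = (30 - 14) / -16 = -1.

irrigation = -1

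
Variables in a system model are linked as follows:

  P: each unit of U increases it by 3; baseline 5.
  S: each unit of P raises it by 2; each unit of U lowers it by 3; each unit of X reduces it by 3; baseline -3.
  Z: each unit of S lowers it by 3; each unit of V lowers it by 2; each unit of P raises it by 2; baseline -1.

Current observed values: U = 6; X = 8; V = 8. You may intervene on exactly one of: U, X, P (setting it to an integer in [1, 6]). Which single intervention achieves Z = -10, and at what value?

Intervening on U: Z = -3*U + 44. Reaching -10 requires U = 18, outside [1, 6].
Intervening on X: with other inputs at their observed values, Z = 9*X - 46. Solving for -10 gives X = 4, within [1, 6].
Intervening on P: Z = -4*P + 118. Reaching -10 requires P = 32, outside [1, 6].

set X = 4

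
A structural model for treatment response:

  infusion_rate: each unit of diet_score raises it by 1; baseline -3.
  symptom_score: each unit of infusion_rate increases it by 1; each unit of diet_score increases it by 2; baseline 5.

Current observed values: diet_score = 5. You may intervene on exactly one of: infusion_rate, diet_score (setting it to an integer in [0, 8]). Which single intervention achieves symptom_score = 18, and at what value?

Intervening on infusion_rate: with other inputs at their observed values, symptom_score = infusion_rate + 15. Solving for 18 gives infusion_rate = 3, within [0, 8].
Intervening on diet_score: symptom_score = 3*diet_score + 2. Reaching 18 requires diet_score = 16/3, not an integer.

set infusion_rate = 3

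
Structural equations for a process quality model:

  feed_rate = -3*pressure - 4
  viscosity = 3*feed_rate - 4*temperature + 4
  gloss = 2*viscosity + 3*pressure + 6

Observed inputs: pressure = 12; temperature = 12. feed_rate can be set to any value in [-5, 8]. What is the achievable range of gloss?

-76 to 2

Intervening on feed_rate fixes its value directly, overriding its dependence on pressure.
Substituting into the viscosity equation gives viscosity = 3*feed_rate - 44.
Substituting into the gloss equation gives gloss = 6*feed_rate - 46.
Linear in feed_rate, so extremes are at the endpoints: feed_rate = -5 gives gloss = -76; feed_rate = 8 gives gloss = 2.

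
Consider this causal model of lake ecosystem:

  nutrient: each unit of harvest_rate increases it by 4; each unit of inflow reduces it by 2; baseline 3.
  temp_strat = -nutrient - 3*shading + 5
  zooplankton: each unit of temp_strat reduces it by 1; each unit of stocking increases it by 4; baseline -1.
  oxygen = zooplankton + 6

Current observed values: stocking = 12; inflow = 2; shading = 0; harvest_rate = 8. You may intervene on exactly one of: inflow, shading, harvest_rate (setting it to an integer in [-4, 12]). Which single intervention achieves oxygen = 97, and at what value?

set shading = 6

Intervening on inflow: oxygen = -2*inflow + 83. Reaching 97 requires inflow = -7, outside [-4, 12].
Intervening on shading: with other inputs at their observed values, oxygen = 3*shading + 79. Solving for 97 gives shading = 6, within [-4, 12].
Intervening on harvest_rate: oxygen = 4*harvest_rate + 47. Reaching 97 requires harvest_rate = 25/2, not an integer.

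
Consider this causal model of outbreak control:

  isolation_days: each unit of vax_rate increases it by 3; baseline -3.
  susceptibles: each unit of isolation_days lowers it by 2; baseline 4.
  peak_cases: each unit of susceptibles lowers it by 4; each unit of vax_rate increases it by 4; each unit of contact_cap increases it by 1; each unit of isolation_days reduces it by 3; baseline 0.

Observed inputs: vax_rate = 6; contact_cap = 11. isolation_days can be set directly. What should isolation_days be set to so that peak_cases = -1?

Intervening on isolation_days fixes its value directly, overriding its dependence on vax_rate.
Substituting into the peak_cases equation gives peak_cases = 5*isolation_days + 19.
Solve 5*isolation_days + 19 = -1: isolation_days = (-1 - 19) / 5 = -4.

isolation_days = -4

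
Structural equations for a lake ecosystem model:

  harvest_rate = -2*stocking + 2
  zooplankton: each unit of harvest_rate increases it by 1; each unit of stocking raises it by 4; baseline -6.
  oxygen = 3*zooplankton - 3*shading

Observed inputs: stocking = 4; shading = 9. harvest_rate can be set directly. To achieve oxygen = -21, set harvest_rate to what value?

Intervening on harvest_rate fixes its value directly, overriding its dependence on stocking.
Substituting into the zooplankton equation gives zooplankton = harvest_rate + 10.
This gives oxygen = 3*harvest_rate + 3.
Solve 3*harvest_rate + 3 = -21: harvest_rate = (-21 - 3) / 3 = -8.

harvest_rate = -8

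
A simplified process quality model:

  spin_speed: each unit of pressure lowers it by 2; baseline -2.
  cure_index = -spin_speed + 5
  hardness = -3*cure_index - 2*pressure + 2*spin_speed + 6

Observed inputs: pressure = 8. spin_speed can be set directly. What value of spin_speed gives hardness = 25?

Intervening on spin_speed fixes its value directly, overriding its dependence on pressure.
Substituting into the hardness equation gives hardness = 5*spin_speed - 25.
Solve 5*spin_speed - 25 = 25: spin_speed = (25 + 25) / 5 = 10.

spin_speed = 10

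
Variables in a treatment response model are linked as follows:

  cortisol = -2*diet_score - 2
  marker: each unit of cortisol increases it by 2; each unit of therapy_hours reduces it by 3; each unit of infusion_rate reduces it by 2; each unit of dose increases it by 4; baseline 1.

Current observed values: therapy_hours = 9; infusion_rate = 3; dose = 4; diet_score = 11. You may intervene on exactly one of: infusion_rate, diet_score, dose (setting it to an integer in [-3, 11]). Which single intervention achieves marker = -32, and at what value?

set diet_score = 3

Intervening on infusion_rate: marker = -2*infusion_rate - 58. Reaching -32 requires infusion_rate = -13, outside [-3, 11].
Intervening on diet_score: with other inputs at their observed values, marker = -4*diet_score - 20. Solving for -32 gives diet_score = 3, within [-3, 11].
Intervening on dose: marker = 4*dose - 80. Reaching -32 requires dose = 12, outside [-3, 11].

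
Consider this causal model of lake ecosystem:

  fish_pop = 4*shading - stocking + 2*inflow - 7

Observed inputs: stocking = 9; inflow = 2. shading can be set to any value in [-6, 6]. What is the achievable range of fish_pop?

-36 to 12

Substituting into the fish_pop equation gives fish_pop = 4*shading - 12.
Linear in shading, so extremes are at the endpoints: shading = -6 gives fish_pop = -36; shading = 6 gives fish_pop = 12.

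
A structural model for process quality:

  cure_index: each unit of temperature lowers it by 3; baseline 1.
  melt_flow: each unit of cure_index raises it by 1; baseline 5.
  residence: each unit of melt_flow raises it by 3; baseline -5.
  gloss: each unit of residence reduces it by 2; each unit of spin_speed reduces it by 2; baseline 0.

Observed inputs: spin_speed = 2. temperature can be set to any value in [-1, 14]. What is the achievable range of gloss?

-48 to 222

Substituting into the melt_flow equation gives melt_flow = -3*temperature + 6.
Substituting into the residence equation gives residence = -9*temperature + 13.
Substituting into the gloss equation gives gloss = 18*temperature - 30.
Linear in temperature, so extremes are at the endpoints: temperature = -1 gives gloss = -48; temperature = 14 gives gloss = 222.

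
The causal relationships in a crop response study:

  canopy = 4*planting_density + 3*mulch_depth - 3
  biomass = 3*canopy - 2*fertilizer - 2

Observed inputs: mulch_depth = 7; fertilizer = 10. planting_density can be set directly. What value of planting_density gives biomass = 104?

Substituting into the canopy equation gives canopy = 4*planting_density + 18.
Substituting into the biomass equation gives biomass = 12*planting_density + 32.
Solve 12*planting_density + 32 = 104: planting_density = (104 - 32) / 12 = 6.

planting_density = 6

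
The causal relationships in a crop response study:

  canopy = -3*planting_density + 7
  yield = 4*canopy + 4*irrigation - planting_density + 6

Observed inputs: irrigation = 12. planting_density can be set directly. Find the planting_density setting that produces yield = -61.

planting_density = 11

Substituting into the yield equation gives yield = -13*planting_density + 82.
Solve -13*planting_density + 82 = -61: planting_density = (-61 - 82) / -13 = 11.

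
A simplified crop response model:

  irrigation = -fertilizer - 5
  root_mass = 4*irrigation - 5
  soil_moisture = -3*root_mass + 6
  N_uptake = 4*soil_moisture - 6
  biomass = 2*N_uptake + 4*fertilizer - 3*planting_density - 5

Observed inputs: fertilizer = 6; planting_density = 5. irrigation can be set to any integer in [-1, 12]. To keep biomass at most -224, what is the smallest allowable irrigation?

Intervening on irrigation fixes its value directly, overriding its dependence on fertilizer.
Substituting into the soil_moisture equation gives soil_moisture = -12*irrigation + 21.
So N_uptake = -48*irrigation + 78.
Substituting into the biomass equation gives biomass = -96*irrigation + 160.
Require -96*irrigation + 160 ≤ -224, so irrigation ≥ 4.
The smallest integer in [-1, 12] satisfying this is 4.

irrigation = 4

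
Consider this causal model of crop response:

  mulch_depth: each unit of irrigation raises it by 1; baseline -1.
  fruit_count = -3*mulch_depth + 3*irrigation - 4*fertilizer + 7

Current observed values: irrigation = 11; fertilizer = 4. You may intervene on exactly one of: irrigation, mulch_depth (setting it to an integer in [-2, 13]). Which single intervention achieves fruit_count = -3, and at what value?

Intervening on irrigation: the paths from irrigation to fruit_count cancel (net effect zero), leaving fruit_count = -6; -3 is unreachable this way.
Intervening on mulch_depth: with other inputs at their observed values, fruit_count = -3*mulch_depth + 24. Solving for -3 gives mulch_depth = 9, within [-2, 13].

set mulch_depth = 9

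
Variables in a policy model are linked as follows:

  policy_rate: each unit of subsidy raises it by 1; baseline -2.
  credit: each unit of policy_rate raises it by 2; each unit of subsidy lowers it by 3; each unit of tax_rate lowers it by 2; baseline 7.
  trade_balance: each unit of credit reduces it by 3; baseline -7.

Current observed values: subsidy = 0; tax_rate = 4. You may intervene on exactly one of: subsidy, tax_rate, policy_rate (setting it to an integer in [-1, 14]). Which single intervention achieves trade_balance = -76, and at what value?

Intervening on subsidy: trade_balance = 3*subsidy + 8. Reaching -76 requires subsidy = -28, outside [-1, 14].
Intervening on tax_rate: trade_balance = 6*tax_rate - 16. Reaching -76 requires tax_rate = -10, outside [-1, 14].
Intervening on policy_rate: with other inputs at their observed values, trade_balance = -6*policy_rate - 4. Solving for -76 gives policy_rate = 12, within [-1, 14].

set policy_rate = 12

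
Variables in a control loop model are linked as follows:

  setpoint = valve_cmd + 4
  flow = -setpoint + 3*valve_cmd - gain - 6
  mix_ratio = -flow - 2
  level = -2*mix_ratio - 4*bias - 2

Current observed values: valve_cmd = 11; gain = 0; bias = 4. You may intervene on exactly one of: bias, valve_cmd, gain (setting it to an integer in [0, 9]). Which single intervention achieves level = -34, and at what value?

Intervening on bias: level = -4*bias + 26. Reaching -34 requires bias = 15, outside [0, 9].
Intervening on valve_cmd: with other inputs at their observed values, level = 4*valve_cmd - 34. Solving for -34 gives valve_cmd = 0, within [0, 9].
Intervening on gain: level = -2*gain + 10. Reaching -34 requires gain = 22, outside [0, 9].

set valve_cmd = 0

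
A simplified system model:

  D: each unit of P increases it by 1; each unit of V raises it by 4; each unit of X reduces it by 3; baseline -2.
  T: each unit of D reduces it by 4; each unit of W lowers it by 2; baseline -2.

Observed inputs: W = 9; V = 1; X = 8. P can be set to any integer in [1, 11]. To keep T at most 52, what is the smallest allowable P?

Substituting into the D equation gives D = P - 22.
Substituting into the T equation gives T = -4*P + 68.
Require -4*P + 68 ≤ 52, so P ≥ 4.
The smallest integer in [1, 11] satisfying this is 4.

P = 4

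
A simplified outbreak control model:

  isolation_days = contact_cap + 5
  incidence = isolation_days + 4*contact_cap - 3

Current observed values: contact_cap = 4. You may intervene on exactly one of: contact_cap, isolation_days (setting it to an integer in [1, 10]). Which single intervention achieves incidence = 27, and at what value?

set contact_cap = 5

Intervening on contact_cap: with other inputs at their observed values, incidence = 5*contact_cap + 2. Solving for 27 gives contact_cap = 5, within [1, 10].
Intervening on isolation_days: incidence = isolation_days + 13. Reaching 27 requires isolation_days = 14, outside [1, 10].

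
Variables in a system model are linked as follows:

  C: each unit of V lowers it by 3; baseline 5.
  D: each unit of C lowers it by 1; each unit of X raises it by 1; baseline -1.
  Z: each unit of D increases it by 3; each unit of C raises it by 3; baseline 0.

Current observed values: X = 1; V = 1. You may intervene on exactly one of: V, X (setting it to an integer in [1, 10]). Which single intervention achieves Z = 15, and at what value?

set X = 6

Intervening on V: the paths from V to Z cancel (net effect zero), leaving Z = 0; 15 is unreachable this way.
Intervening on X: with other inputs at their observed values, Z = 3*X - 3. Solving for 15 gives X = 6, within [1, 10].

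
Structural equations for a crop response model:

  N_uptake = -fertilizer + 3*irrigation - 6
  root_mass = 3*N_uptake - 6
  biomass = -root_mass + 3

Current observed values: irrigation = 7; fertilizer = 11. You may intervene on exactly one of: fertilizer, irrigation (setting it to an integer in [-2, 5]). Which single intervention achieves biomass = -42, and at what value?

set fertilizer = -2

Intervening on fertilizer: with other inputs at their observed values, biomass = 3*fertilizer - 36. Solving for -42 gives fertilizer = -2, within [-2, 5].
Intervening on irrigation: biomass = -9*irrigation + 60. Reaching -42 requires irrigation = 34/3, not an integer.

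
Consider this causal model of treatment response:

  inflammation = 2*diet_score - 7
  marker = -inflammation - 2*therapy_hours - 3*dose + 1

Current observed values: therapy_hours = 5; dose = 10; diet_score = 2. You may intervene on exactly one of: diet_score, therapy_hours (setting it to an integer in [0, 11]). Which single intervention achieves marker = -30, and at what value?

set therapy_hours = 2

Intervening on diet_score: marker = -2*diet_score - 32. Reaching -30 requires diet_score = -1, outside [0, 11].
Intervening on therapy_hours: with other inputs at their observed values, marker = -2*therapy_hours - 26. Solving for -30 gives therapy_hours = 2, within [0, 11].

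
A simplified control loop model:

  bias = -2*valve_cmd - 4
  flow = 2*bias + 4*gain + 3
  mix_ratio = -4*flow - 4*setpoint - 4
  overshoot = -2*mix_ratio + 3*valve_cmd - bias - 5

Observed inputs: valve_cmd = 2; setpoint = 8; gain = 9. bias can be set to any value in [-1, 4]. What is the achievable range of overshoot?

Intervening on bias fixes its value directly, overriding its dependence on valve_cmd.
Substituting into the flow equation gives flow = 2*bias + 39.
This gives mix_ratio = -8*bias - 192.
Substituting into the overshoot equation gives overshoot = 15*bias + 385.
Linear in bias, so extremes are at the endpoints: bias = -1 gives overshoot = 370; bias = 4 gives overshoot = 445.

370 to 445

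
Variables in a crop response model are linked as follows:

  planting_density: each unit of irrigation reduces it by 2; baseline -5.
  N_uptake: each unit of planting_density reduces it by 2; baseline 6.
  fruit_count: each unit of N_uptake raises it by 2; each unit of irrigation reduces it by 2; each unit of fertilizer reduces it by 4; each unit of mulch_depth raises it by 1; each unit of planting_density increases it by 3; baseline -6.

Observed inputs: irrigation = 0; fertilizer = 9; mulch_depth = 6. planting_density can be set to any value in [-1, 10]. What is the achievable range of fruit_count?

-34 to -23

Intervening on planting_density fixes its value directly, overriding its dependence on irrigation.
Substituting into the fruit_count equation gives fruit_count = -planting_density - 24.
Linear in planting_density, so extremes are at the endpoints: planting_density = -1 gives fruit_count = -23; planting_density = 10 gives fruit_count = -34.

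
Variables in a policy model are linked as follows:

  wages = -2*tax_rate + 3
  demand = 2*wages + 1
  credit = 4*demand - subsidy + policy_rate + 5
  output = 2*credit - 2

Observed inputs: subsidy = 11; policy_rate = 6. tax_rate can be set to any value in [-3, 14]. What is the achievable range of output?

Substituting into the demand equation gives demand = -4*tax_rate + 7.
So credit = -16*tax_rate + 28.
Substituting into the output equation gives output = -32*tax_rate + 54.
Linear in tax_rate, so extremes are at the endpoints: tax_rate = -3 gives output = 150; tax_rate = 14 gives output = -394.

-394 to 150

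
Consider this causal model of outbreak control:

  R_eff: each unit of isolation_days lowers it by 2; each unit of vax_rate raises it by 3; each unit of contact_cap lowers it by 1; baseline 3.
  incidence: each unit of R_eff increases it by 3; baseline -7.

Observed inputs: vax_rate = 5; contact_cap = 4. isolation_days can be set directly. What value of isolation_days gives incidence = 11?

Substituting into the R_eff equation gives R_eff = -2*isolation_days + 14.
Substituting into the incidence equation gives incidence = -6*isolation_days + 35.
Solve -6*isolation_days + 35 = 11: isolation_days = (11 - 35) / -6 = 4.

isolation_days = 4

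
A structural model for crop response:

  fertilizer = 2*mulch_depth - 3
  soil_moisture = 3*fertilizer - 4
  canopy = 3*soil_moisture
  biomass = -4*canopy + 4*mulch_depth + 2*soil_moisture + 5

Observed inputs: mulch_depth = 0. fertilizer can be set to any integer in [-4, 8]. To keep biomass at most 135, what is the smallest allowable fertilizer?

fertilizer = -3

Intervening on fertilizer fixes its value directly, overriding its dependence on mulch_depth.
Substituting into the canopy equation gives canopy = 9*fertilizer - 12.
biomass becomes -30*fertilizer + 45.
Require -30*fertilizer + 45 ≤ 135, so fertilizer ≥ -3.
The smallest integer in [-4, 8] satisfying this is -3.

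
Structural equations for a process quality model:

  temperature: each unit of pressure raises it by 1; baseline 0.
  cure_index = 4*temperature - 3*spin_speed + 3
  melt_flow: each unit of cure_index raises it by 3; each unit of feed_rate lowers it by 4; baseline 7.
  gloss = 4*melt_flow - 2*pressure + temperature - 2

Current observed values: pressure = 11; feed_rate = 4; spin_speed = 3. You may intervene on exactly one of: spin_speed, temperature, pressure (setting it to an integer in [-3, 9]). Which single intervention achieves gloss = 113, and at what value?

set temperature = 5

Intervening on spin_speed: gloss = -36*spin_speed + 515. Reaching 113 requires spin_speed = 67/6, not an integer.
Intervening on temperature: with other inputs at their observed values, gloss = 49*temperature - 132. Solving for 113 gives temperature = 5, within [-3, 9].
Intervening on pressure: gloss = 47*pressure - 110. Reaching 113 requires pressure = 223/47, not an integer.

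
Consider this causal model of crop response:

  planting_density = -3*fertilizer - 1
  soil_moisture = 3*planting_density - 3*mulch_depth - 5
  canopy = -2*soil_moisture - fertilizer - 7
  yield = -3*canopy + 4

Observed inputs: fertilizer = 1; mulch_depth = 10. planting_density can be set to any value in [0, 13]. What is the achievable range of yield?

-182 to 52

Intervening on planting_density fixes its value directly, overriding its dependence on fertilizer.
Substituting into the soil_moisture equation gives soil_moisture = 3*planting_density - 35.
Substituting into the canopy equation gives canopy = -6*planting_density + 62.
Substituting into the yield equation gives yield = 18*planting_density - 182.
Linear in planting_density, so extremes are at the endpoints: planting_density = 0 gives yield = -182; planting_density = 13 gives yield = 52.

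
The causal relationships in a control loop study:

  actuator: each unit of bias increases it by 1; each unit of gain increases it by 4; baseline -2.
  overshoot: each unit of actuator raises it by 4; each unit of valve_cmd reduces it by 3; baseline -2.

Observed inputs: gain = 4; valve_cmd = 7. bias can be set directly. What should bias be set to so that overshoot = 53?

bias = 5

Substituting into the actuator equation gives actuator = bias + 14.
Substituting into the overshoot equation gives overshoot = 4*bias + 33.
Solve 4*bias + 33 = 53: bias = (53 - 33) / 4 = 5.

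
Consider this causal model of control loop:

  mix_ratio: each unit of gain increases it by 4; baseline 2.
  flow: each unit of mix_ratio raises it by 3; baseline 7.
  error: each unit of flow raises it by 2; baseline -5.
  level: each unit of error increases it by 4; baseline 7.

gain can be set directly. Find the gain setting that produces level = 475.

Substituting into the flow equation gives flow = 12*gain + 13.
This gives error = 24*gain + 21.
This gives level = 96*gain + 91.
Solve 96*gain + 91 = 475: gain = (475 - 91) / 96 = 4.

gain = 4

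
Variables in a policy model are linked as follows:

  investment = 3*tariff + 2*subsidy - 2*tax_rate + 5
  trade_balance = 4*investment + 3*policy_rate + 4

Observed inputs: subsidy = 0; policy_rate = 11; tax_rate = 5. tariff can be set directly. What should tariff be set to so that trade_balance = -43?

tariff = -5

Substituting into the investment equation gives investment = 3*tariff - 5.
So trade_balance = 12*tariff + 17.
Solve 12*tariff + 17 = -43: tariff = (-43 - 17) / 12 = -5.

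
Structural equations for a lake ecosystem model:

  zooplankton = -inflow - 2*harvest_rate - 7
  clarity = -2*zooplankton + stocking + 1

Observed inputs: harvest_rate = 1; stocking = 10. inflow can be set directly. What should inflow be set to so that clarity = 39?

inflow = 5

Substituting into the zooplankton equation gives zooplankton = -inflow - 9.
This gives clarity = 2*inflow + 29.
Solve 2*inflow + 29 = 39: inflow = (39 - 29) / 2 = 5.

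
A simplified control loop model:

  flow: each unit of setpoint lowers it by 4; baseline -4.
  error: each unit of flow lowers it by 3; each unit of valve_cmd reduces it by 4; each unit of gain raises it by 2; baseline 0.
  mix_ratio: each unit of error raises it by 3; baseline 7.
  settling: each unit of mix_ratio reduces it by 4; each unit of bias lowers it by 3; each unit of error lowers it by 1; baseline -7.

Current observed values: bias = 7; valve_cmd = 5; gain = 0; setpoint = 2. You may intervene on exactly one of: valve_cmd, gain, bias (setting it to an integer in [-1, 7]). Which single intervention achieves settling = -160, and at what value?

set valve_cmd = 7

Intervening on valve_cmd: with other inputs at their observed values, settling = 52*valve_cmd - 524. Solving for -160 gives valve_cmd = 7, within [-1, 7].
Intervening on gain: settling = -26*gain - 264. Reaching -160 requires gain = -4, outside [-1, 7].
Intervening on bias: settling = -3*bias - 243. Reaching -160 requires bias = -83/3, not an integer.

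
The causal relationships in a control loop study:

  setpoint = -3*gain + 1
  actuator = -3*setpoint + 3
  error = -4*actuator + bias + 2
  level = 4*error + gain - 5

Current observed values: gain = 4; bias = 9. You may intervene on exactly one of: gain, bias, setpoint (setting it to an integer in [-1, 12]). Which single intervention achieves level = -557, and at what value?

Intervening on gain: level = -143*gain + 39. Reaching -557 requires gain = 596/143, not an integer.
Intervening on bias: with other inputs at their observed values, level = 4*bias - 569. Solving for -557 gives bias = 3, within [-1, 12].
Intervening on setpoint: level = 48*setpoint - 5. Reaching -557 requires setpoint = -23/2, not an integer.

set bias = 3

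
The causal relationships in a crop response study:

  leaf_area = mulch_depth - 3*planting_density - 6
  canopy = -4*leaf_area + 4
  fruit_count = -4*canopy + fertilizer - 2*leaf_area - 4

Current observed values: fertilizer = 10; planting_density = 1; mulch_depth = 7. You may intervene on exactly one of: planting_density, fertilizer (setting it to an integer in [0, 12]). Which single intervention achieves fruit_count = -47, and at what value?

set fertilizer = 1

Intervening on planting_density: fruit_count = -42*planting_density + 4. Reaching -47 requires planting_density = 17/14, not an integer.
Intervening on fertilizer: with other inputs at their observed values, fruit_count = fertilizer - 48. Solving for -47 gives fertilizer = 1, within [0, 12].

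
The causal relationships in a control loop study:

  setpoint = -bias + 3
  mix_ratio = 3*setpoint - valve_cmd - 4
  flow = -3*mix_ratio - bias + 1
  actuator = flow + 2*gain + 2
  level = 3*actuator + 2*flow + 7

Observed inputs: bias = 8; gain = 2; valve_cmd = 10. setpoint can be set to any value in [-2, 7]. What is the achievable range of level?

Intervening on setpoint fixes its value directly, overriding its dependence on bias.
Substituting into the mix_ratio equation gives mix_ratio = 3*setpoint - 14.
So flow = -9*setpoint + 35.
Substituting into the actuator equation gives actuator = -9*setpoint + 41.
So level = -45*setpoint + 200.
Linear in setpoint, so extremes are at the endpoints: setpoint = -2 gives level = 290; setpoint = 7 gives level = -115.

-115 to 290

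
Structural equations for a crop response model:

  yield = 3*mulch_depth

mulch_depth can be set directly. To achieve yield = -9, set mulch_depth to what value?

mulch_depth = -3

Solve 3*mulch_depth = -9: mulch_depth = -9 / 3 = -3.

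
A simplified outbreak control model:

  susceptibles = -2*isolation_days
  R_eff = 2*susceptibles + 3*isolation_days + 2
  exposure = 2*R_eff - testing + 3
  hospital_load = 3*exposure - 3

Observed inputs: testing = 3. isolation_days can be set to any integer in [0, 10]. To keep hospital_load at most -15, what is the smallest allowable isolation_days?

Substituting into the R_eff equation gives R_eff = -isolation_days + 2.
Substituting into the exposure equation gives exposure = -2*isolation_days + 4.
Substituting into the hospital_load equation gives hospital_load = -6*isolation_days + 9.
Require -6*isolation_days + 9 ≤ -15, so isolation_days ≥ 4.
The smallest integer in [0, 10] satisfying this is 4.

isolation_days = 4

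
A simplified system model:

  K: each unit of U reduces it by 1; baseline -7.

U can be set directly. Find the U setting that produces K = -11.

U = 4

Solve -U - 7 = -11: U = (-11 + 7) / -1 = 4.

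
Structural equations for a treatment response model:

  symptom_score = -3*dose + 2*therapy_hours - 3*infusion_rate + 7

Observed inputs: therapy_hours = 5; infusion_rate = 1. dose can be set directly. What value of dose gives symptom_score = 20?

dose = -2

Substituting into the symptom_score equation gives symptom_score = -3*dose + 14.
Solve -3*dose + 14 = 20: dose = (20 - 14) / -3 = -2.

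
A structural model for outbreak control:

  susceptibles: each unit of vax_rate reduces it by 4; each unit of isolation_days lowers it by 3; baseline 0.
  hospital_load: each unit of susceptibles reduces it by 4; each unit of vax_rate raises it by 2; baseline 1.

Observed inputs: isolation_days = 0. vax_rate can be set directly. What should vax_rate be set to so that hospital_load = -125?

Substituting into the susceptibles equation gives susceptibles = -4*vax_rate.
Substituting into the hospital_load equation gives hospital_load = 18*vax_rate + 1.
Solve 18*vax_rate + 1 = -125: vax_rate = (-125 - 1) / 18 = -7.

vax_rate = -7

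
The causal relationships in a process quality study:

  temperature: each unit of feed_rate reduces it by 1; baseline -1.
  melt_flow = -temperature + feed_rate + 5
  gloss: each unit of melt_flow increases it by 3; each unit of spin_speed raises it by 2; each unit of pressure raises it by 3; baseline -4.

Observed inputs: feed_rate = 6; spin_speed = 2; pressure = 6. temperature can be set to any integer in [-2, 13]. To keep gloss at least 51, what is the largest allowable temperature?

temperature = 0

Intervening on temperature fixes its value directly, overriding its dependence on feed_rate.
Substituting into the melt_flow equation gives melt_flow = -temperature + 11.
Substituting into the gloss equation gives gloss = -3*temperature + 51.
Require -3*temperature + 51 ≥ 51, so temperature ≤ 0.
The largest integer in [-2, 13] satisfying this is 0.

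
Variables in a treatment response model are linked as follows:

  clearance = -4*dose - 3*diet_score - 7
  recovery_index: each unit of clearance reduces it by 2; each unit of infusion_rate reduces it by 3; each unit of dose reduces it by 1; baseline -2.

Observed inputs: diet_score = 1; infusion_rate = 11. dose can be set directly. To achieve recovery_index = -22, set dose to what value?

Substituting into the clearance equation gives clearance = -4*dose - 10.
recovery_index becomes 7*dose - 15.
Solve 7*dose - 15 = -22: dose = (-22 + 15) / 7 = -1.

dose = -1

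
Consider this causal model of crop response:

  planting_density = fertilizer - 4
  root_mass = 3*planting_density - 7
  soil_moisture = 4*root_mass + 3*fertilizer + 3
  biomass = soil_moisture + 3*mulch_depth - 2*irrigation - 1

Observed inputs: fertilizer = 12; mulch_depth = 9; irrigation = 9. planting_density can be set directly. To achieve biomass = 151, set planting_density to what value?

Intervening on planting_density fixes its value directly, overriding its dependence on fertilizer.
Substituting into the soil_moisture equation gives soil_moisture = 12*planting_density + 11.
Substituting into the biomass equation gives biomass = 12*planting_density + 19.
Solve 12*planting_density + 19 = 151: planting_density = (151 - 19) / 12 = 11.

planting_density = 11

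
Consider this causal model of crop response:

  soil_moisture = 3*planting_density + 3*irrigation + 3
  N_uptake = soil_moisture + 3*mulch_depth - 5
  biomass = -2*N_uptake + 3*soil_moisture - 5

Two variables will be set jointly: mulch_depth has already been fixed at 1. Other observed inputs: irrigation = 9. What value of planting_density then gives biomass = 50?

With mulch_depth held at 1:
Substituting into the soil_moisture equation gives soil_moisture = 3*planting_density + 30.
Substituting into the N_uptake equation gives N_uptake = 3*planting_density + 28.
Substituting into the biomass equation gives biomass = 3*planting_density + 29.
Solve 3*planting_density + 29 = 50: planting_density = (50 - 29) / 3 = 7.

planting_density = 7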